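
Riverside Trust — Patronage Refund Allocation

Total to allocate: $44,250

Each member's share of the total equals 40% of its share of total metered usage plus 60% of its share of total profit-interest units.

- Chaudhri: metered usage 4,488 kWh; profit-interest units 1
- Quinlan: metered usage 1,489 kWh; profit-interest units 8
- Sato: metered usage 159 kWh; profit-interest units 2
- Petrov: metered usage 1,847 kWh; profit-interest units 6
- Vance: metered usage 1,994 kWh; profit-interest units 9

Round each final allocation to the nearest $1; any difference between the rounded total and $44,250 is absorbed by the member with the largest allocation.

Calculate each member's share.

Chaudhri: $8,983; Quinlan: $10,811; Sato: $2,324; Petrov: $9,404; Vance: $12,728

Metered usage total 9,977; profit-interest units total 26.
Composite weights (40% metered usage + 60% profit-interest units): Chaudhri 0.2030; Quinlan 0.2443; Sato 0.0525; Petrov 0.2125; Vance 0.2876.
Proportional shares: Chaudhri 8,983.23; Quinlan 10,810.84; Sato 2,324.39; Petrov 9,403.65; Vance 12,727.90.
Rounded to nearest $1: Chaudhri $8,983; Quinlan $10,811; Sato $2,324; Petrov $9,404; Vance $12,728. Sum = $44,250.
Rounded total matches; no reconciliation needed.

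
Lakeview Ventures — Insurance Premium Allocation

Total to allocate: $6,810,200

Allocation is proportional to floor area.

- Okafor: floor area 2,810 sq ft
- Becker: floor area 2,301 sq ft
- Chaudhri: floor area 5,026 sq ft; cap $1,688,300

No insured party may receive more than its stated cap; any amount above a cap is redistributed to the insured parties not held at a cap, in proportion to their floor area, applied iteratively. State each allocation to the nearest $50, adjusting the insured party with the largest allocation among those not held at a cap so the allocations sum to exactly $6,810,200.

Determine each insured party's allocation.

Okafor: $2,816,000 | Becker: $2,305,900 | Chaudhri: $1,688,300

Floor area total: 10,137.
Proportional shares (ignoring caps): Okafor 1,887,803.29; Becker 1,545,848.89; Chaudhri 3,376,547.81.
Cap binds for Chaudhri ($1,688,300); remaining pool $5,121,900 reallocated over remaining floor area 5,111.
Shares after redistribution: Okafor 2,815,992.76 → $2,816,000; Becker 2,305,907.24 → $2,305,900.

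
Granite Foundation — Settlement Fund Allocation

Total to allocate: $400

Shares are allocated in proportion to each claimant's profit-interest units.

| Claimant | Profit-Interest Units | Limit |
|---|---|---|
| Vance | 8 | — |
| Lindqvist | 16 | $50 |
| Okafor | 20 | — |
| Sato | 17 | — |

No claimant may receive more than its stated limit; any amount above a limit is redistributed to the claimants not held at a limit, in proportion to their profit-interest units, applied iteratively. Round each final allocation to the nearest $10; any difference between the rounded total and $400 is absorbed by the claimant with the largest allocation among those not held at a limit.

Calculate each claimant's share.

Vance: $60 | Lindqvist: $50 | Okafor: $160 | Sato: $130

Total profit-interest units = 61.
Proportional shares (ignoring caps): Vance 52.46; Lindqvist 104.92; Okafor 131.15; Sato 111.48.
Cap binds for Lindqvist ($50); remaining pool $350 reallocated over remaining profit-interest units 45.
Redistributed shares: Vance 62.22 → $60; Okafor 155.56 → $160; Sato 132.22 → $130.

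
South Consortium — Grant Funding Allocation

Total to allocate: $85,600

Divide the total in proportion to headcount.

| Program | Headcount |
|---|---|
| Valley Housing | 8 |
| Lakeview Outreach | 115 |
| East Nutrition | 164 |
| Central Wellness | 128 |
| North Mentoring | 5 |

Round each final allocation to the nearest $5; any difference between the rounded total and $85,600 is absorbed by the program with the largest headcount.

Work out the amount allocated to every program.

Valley Housing: $1,630; Lakeview Outreach: $23,440; East Nutrition: $33,420; Central Wellness: $26,090; North Mentoring: $1,020

Combined headcount = 8 + 115 + 164 + 128 + 5 = 420.
Pro-rata amounts: Valley Housing 1,630.48; Lakeview Outreach 23,438.10; East Nutrition 33,424.76; Central Wellness 26,087.62; North Mentoring 1,019.05.
At nearest $5: Valley Housing $1,630; Lakeview Outreach $23,440; East Nutrition $33,425; Central Wellness $26,090; North Mentoring $1,020. Sum = $85,605.
Difference $85,600 − $85,605 = −$5 applied to largest headcount (East Nutrition): East Nutrition becomes $33,420.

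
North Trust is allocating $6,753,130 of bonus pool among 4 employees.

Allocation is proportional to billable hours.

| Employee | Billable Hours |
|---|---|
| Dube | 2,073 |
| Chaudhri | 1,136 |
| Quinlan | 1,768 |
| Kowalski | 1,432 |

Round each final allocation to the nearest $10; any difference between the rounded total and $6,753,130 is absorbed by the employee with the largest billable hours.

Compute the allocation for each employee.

Sum of billable hours: 2,073 + 1,136 + 1,768 + 1,432 = 6,409.
Proportional shares: Dube 2,184,309.33; Chaudhri 1,196,997.30; Quinlan 1,862,932.41; Kowalski 1,508,890.96.
At nearest $10: Dube $2,184,310; Chaudhri $1,197,000; Quinlan $1,862,930; Kowalski $1,508,890. Sum = $6,753,130.
No rounding difference to absorb.

Dube: $2,184,310 · Chaudhri: $1,197,000 · Quinlan: $1,862,930 · Kowalski: $1,508,890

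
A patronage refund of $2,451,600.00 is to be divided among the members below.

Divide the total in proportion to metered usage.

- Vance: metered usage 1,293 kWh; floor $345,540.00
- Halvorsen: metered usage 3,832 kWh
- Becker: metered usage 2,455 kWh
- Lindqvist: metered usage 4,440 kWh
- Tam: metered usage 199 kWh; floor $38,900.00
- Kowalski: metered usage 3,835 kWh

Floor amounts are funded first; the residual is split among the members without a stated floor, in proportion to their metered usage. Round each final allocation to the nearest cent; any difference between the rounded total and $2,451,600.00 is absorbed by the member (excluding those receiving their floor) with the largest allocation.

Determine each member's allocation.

Vance: $345,540.00 | Halvorsen: $543,974.53 | Becker: $348,501.43 | Lindqvist: $630,283.64 | Tam: $38,900.00 | Kowalski: $544,400.40

Minimums first: Vance $345,540.00; Tam $38,900.00. Balance $2,067,160.00.
Balance split over remaining metered usage 14,562: Halvorsen 543,974.5310 → $543,974.53; Becker 348,501.4284 → $348,501.43; Lindqvist 630,283.6424 → $630,283.64; Kowalski 544,400.3983 → $544,400.40.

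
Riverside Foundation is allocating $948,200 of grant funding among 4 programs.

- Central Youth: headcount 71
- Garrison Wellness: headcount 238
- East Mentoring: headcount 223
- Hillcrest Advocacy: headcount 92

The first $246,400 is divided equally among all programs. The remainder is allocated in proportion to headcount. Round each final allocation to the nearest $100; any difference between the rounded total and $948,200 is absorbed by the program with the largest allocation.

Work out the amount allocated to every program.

$246,400 shared equally gives $61,600 per program.
Remainder $701,800 by headcount (total 624): Central Youth 79,852.24 → $79,900; Garrison Wellness 267,673.72 → $267,700; East Mentoring 250,803.53 → $250,800; Hillcrest Advocacy 103,470.51 → $103,500.
Rounding difference −$100 on remainder applied to Garrison Wellness.
Totals: Central Youth $61,600 + $79,900 = $141,500; Garrison Wellness $61,600 + $267,600 = $329,200; East Mentoring $61,600 + $250,800 = $312,400; Hillcrest Advocacy $61,600 + $103,500 = $165,100.

Central Youth: $141,500; Garrison Wellness: $329,200; East Mentoring: $312,400; Hillcrest Advocacy: $165,100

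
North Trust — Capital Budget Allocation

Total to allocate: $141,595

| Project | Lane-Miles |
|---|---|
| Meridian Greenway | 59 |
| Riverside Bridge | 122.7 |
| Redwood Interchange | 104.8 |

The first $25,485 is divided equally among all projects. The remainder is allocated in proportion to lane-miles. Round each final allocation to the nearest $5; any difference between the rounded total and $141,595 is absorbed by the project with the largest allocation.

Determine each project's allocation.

Meridian Greenway: $32,405 | Riverside Bridge: $58,225 | Redwood Interchange: $50,965

$25,485 shared equally gives $8,495 per project.
Remainder $116,110 by lane-miles (total 286.5): Meridian Greenway 23,910.96 → $23,910; Riverside Bridge 49,726.69 → $49,725; Redwood Interchange 42,472.35 → $42,470.
Rounding difference +$5 on remainder applied to Riverside Bridge.
Totals: Meridian Greenway $8,495 + $23,910 = $32,405; Riverside Bridge $8,495 + $49,730 = $58,225; Redwood Interchange $8,495 + $42,470 = $50,965.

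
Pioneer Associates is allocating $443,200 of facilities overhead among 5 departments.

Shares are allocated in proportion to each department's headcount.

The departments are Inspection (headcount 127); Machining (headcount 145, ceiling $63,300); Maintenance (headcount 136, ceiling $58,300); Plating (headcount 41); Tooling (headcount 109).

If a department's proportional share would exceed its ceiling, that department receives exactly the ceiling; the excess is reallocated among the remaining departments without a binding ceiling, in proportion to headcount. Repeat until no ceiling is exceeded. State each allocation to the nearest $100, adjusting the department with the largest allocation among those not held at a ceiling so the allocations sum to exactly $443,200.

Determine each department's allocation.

Combined headcount = 558.
Pro-rata shares before constraints: Inspection 100,871.68; Machining 115,168.46; Maintenance 108,020.07; Plating 32,564.87; Tooling 86,574.91.
Capped: Machining ($63,300), Maintenance ($58,300); balance $321,600 reallocated over remaining headcount 277.
Remaining shares: Inspection 147,448.38 → $147,400; Plating 47,601.44 → $47,600; Tooling 126,550.18 → $126,600.

Inspection: $147,400 | Machining: $63,300 | Maintenance: $58,300 | Plating: $47,600 | Tooling: $126,600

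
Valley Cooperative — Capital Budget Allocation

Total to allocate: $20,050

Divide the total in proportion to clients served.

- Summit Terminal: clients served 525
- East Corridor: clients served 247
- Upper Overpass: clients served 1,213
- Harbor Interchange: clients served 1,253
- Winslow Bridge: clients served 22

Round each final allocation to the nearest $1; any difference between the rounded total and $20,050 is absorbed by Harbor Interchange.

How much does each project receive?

Summit Terminal: $3,229; East Corridor: $1,519; Upper Overpass: $7,460; Harbor Interchange: $7,707; Winslow Bridge: $135

Sum of clients served: 3,260.
Unrounded shares: Summit Terminal 525/3,260 × $20,050 = 3,228.91; East Corridor 247/3,260 × $20,050 = 1,519.13; Upper Overpass 1,213/3,260 × $20,050 = 7,460.32; Harbor Interchange 1,253/3,260 × $20,050 = 7,706.33; Winslow Bridge 22/3,260 × $20,050 = 135.31.
After rounding ($1): Summit Terminal $3,229; East Corridor $1,519; Upper Overpass $7,460; Harbor Interchange $7,706; Winslow Bridge $135. Sum = $20,049.
Difference $20,050 − $20,049 = +$1 applied to Harbor Interchange: Harbor Interchange becomes $7,707.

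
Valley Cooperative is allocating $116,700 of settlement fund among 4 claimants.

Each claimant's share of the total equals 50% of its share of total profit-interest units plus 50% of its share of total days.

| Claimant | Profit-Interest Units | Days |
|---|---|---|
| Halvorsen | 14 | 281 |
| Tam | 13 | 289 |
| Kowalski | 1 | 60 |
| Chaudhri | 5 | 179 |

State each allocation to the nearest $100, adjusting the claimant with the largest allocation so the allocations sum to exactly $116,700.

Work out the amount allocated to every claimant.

Halvorsen: $45,000; Tam: $43,800; Kowalski: $6,100; Chaudhri: $21,800

Totals — profit-interest units 33, days 809.
Blended shares (50% profit-interest units + 50% days): Halvorsen 0.3858; Tam 0.3756; Kowalski 0.0522; Chaudhri 0.1864.
Unrounded shares: Halvorsen 45,021.97; Tam 43,830.80; Kowalski 6,095.75; Chaudhri 21,751.48.
At nearest $100: Halvorsen $45,000; Tam $43,800; Kowalski $6,100; Chaudhri $21,800. Sum = $116,700.
No rounding difference to absorb.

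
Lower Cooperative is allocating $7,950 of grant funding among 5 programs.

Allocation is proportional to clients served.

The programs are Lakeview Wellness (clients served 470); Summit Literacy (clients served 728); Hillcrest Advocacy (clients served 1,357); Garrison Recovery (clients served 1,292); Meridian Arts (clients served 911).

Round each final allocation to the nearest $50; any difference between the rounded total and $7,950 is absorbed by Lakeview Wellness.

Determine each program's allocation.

Sum of clients served: 4,758.
Proportional shares: Lakeview Wellness 470/4,758 × $7,950 = 785.31; Summit Literacy 728/4,758 × $7,950 = 1,216.39; Hillcrest Advocacy 1,357/4,758 × $7,950 = 2,267.37; Garrison Recovery 1,292/4,758 × $7,950 = 2,158.76; Meridian Arts 911/4,758 × $7,950 = 1,522.16.
Rounded to nearest $50: Lakeview Wellness $800; Summit Literacy $1,200; Hillcrest Advocacy $2,250; Garrison Recovery $2,150; Meridian Arts $1,500. Sum = $7,900.
Difference $7,950 − $7,900 = +$50 applied to Lakeview Wellness: Lakeview Wellness becomes $850.

Lakeview Wellness: $850; Summit Literacy: $1,200; Hillcrest Advocacy: $2,250; Garrison Recovery: $2,150; Meridian Arts: $1,500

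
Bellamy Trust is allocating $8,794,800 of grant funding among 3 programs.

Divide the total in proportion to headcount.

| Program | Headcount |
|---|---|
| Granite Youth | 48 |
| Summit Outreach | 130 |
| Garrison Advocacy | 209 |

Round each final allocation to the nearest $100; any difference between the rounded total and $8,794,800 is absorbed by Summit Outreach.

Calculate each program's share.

Granite Youth: $1,090,800 | Summit Outreach: $2,954,400 | Garrison Advocacy: $4,749,600

Sum of headcount: 387.
Raw shares: Granite Youth 48/387 × $8,794,800 = 1,090,827.91; Summit Outreach 130/387 × $8,794,800 = 2,954,325.58; Garrison Advocacy 209/387 × $8,794,800 = 4,749,646.51.
Rounded to nearest $100: Granite Youth $1,090,800; Summit Outreach $2,954,300; Garrison Advocacy $4,749,600. Sum = $8,794,700.
Difference $8,794,800 − $8,794,700 = +$100 applied to Summit Outreach: Summit Outreach becomes $2,954,400.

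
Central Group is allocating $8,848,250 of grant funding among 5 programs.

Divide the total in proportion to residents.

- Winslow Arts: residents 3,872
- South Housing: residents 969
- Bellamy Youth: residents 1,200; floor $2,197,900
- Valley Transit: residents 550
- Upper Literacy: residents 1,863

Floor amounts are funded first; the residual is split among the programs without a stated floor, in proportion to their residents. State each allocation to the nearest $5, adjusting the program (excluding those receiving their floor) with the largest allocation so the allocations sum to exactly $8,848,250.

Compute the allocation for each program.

Winslow Arts: $3,549,785 | South Housing: $888,365 | Bellamy Youth: $2,197,900 | Valley Transit: $504,230 | Upper Literacy: $1,707,970

Minimums first: Bellamy Youth $2,197,900. Remaining pool $6,650,350.
Remaining pool split over remaining residents 7,254: Winslow Arts 3,549,787.04 → $3,549,785; South Housing 888,363.54 → $888,365; Valley Transit 504,231.11 → $504,230; Upper Literacy 1,707,968.30 → $1,707,970.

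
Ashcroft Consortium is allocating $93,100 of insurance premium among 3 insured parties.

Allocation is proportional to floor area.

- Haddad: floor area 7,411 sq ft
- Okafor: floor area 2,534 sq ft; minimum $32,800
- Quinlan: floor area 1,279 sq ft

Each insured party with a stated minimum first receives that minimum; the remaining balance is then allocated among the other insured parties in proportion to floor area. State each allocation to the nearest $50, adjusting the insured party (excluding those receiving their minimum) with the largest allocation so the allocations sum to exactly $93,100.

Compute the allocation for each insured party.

Fund the minimums — Okafor $32,800. Remaining pool $60,300.
Remaining pool split over remaining floor area 8,690: Haddad 51,425.01 → $51,450; Quinlan 8,874.99 → $8,850.

Haddad: $51,450 · Okafor: $32,800 · Quinlan: $8,850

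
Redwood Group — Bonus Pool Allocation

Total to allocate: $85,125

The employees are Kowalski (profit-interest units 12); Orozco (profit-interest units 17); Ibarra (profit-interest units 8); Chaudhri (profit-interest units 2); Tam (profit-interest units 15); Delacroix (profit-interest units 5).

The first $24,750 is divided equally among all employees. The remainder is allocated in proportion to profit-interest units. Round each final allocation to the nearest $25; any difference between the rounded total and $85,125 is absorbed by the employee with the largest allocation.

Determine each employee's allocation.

Kowalski: $16,400; Orozco: $21,525; Ibarra: $12,300; Chaudhri: $6,175; Tam: $19,475; Delacroix: $9,250

Equal tier: $24,750 ÷ 6 = $4,125 apiece.
Remainder $60,375 by profit-interest units (total 59): Kowalski 12,279.66 → $12,275; Orozco 17,396.19 → $17,400; Ibarra 8,186.44 → $8,175; Chaudhri 2,046.61 → $2,050; Tam 15,349.58 → $15,350; Delacroix 5,116.53 → $5,125.
Totals: Kowalski $4,125 + $12,275 = $16,400; Orozco $4,125 + $17,400 = $21,525; Ibarra $4,125 + $8,175 = $12,300; Chaudhri $4,125 + $2,050 = $6,175; Tam $4,125 + $15,350 = $19,475; Delacroix $4,125 + $5,125 = $9,250.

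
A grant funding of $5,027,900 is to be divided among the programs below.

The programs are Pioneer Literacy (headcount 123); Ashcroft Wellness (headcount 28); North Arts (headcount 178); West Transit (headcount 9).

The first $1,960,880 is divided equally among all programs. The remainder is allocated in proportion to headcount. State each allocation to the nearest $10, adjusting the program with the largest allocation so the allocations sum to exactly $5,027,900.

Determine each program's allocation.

Pioneer Literacy: $1,606,320 · Ashcroft Wellness: $744,290 · North Arts: $2,105,400 · West Transit: $571,890

Equal tier: $1,960,880 ÷ 4 = $490,220 apiece.
Remainder $3,067,020 by headcount (total 338): Pioneer Literacy 1,116,104.91 → $1,116,100; Ashcroft Wellness 254,072.66 → $254,070; North Arts 1,615,176.21 → $1,615,180; West Transit 81,666.21 → $81,670.
Totals: Pioneer Literacy $490,220 + $1,116,100 = $1,606,320; Ashcroft Wellness $490,220 + $254,070 = $744,290; North Arts $490,220 + $1,615,180 = $2,105,400; West Transit $490,220 + $81,670 = $571,890.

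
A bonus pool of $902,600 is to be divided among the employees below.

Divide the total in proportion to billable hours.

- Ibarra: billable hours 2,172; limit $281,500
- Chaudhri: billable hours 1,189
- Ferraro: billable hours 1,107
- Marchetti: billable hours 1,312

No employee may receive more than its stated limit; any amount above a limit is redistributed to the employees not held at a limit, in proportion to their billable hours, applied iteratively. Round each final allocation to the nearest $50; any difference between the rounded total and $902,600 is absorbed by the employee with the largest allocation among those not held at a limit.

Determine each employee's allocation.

Sum of billable hours: 5,780.
Proportional shares (ignoring caps): Ibarra 339,177.72; Chaudhri 185,673.25; Ferraro 172,868.20; Marchetti 204,880.83.
Cap binds for Ibarra ($281,500); remaining pool $621,100 reallocated over remaining billable hours 3,608.
Shares after redistribution: Chaudhri 204,680.68 → $204,700; Ferraro 190,564.77 → $190,550; Marchetti 225,854.55 → $225,850.

Ibarra: $281,500 · Chaudhri: $204,700 · Ferraro: $190,550 · Marchetti: $225,850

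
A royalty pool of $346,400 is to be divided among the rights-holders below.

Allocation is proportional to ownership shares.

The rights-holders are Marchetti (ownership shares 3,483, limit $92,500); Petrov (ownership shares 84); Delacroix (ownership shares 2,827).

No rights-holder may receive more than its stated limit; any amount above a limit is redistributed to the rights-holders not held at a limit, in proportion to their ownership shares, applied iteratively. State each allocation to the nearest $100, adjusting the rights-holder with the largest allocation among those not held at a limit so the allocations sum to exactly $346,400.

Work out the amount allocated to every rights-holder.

Marchetti: $92,500 | Petrov: $7,300 | Delacroix: $246,600

Sum of ownership shares: 6,394.
Unconstrained shares: Marchetti 188,694.28; Petrov 4,550.77; Delacroix 153,154.96.
Cap binds for Marchetti ($92,500); remaining pool $253,900 reallocated over remaining ownership shares 2,911.
Remaining shares: Petrov 7,326.55 → $7,300; Delacroix 246,573.45 → $246,600.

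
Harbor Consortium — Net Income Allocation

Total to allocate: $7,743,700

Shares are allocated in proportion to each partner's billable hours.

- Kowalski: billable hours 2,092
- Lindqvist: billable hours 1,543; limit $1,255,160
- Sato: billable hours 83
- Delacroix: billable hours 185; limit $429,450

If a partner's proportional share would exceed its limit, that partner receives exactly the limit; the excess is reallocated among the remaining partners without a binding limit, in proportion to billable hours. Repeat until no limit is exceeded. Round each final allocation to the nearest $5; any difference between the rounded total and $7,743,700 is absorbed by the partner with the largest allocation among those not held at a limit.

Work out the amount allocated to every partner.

Sum of billable hours: 3,903.
Proportional shares (ignoring caps): Kowalski 4,150,607.33; Lindqvist 3,061,370.51; Sato 164,675.15; Delacroix 367,047.02.
Cap binds for Lindqvist ($1,255,160); remaining pool $6,488,540 reallocated over remaining billable hours 2,360.
Cap binds for Delacroix ($429,450); remaining pool $6,059,090 reallocated over remaining billable hours 2,175.
Remaining shares: Kowalski 5,827,869.55 → $5,827,870; Sato 231,220.45 → $231,220.

Kowalski: $5,827,870 | Lindqvist: $1,255,160 | Sato: $231,220 | Delacroix: $429,450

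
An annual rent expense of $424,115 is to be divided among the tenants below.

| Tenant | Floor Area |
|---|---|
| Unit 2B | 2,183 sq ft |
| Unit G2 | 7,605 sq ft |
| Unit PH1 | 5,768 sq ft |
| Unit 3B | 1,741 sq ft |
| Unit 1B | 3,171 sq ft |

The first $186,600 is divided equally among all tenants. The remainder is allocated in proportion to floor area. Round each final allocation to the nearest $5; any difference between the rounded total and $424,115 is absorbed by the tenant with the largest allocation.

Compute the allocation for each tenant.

$186,600 shared equally gives $37,320 per tenant.
Remainder $237,515 by floor area (total 20,468): Unit 2B 25,331.99 → $25,330; Unit G2 88,250.03 → $88,250; Unit PH1 66,933.09 → $66,935; Unit 3B 20,202.93 → $20,205; Unit 1B 36,796.95 → $36,795.
Totals: Unit 2B $37,320 + $25,330 = $62,650; Unit G2 $37,320 + $88,250 = $125,570; Unit PH1 $37,320 + $66,935 = $104,255; Unit 3B $37,320 + $20,205 = $57,525; Unit 1B $37,320 + $36,795 = $74,115.

Unit 2B: $62,650; Unit G2: $125,570; Unit PH1: $104,255; Unit 3B: $57,525; Unit 1B: $74,115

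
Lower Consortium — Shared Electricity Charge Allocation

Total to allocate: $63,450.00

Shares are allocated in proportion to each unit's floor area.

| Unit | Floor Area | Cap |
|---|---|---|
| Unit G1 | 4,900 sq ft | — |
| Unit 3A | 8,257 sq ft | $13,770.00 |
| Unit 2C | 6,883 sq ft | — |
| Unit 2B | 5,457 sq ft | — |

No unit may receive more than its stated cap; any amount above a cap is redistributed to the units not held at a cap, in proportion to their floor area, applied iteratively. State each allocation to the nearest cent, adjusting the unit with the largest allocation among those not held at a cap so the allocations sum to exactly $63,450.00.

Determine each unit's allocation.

Sum of floor area: 25,497.
Proportional shares (ignoring caps): Unit G1 12,193.7875; Unit 3A 20,547.7762; Unit 2C 17,128.5387; Unit 2B 13,579.8976.
Capped: Unit 3A ($13,770.00); residual $49,680.00 reallocated over remaining floor area 17,240.
Shares after redistribution: Unit G1 14,120.1856 → $14,120.19; Unit 2C 19,834.5383 → $19,834.54; Unit 2B 15,725.2761 → $15,725.28.
Rounding difference −$0.01 applied to Unit 2C → $19,834.53.

Unit G1: $14,120.19; Unit 3A: $13,770.00; Unit 2C: $19,834.53; Unit 2B: $15,725.28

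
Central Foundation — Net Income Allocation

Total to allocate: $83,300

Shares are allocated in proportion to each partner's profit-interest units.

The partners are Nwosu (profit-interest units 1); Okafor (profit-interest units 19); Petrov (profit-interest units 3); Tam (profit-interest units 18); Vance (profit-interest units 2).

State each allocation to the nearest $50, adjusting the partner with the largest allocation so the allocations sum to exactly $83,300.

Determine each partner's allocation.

Nwosu: $1,950 | Okafor: $36,850 | Petrov: $5,800 | Tam: $34,850 | Vance: $3,850

Total profit-interest units = 43.
Raw shares: Nwosu 1/43 × $83,300 = 1,937.21; Okafor 19/43 × $83,300 = 36,806.98; Petrov 3/43 × $83,300 = 5,811.63; Tam 18/43 × $83,300 = 34,869.77; Vance 2/43 × $83,300 = 3,874.42.
After rounding ($50): Nwosu $1,950; Okafor $36,800; Petrov $5,800; Tam $34,850; Vance $3,850. Sum = $83,250.
Difference $83,300 − $83,250 = +$50 applied to largest allocation (Okafor): Okafor becomes $36,850.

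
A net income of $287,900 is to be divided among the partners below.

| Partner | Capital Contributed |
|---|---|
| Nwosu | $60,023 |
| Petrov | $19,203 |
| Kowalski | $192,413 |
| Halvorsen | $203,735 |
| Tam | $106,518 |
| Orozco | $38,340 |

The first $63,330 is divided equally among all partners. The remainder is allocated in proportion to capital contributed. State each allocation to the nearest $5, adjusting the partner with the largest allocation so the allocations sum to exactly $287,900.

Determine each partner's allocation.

Nwosu: $32,290; Petrov: $17,510; Kowalski: $80,225; Halvorsen: $84,320; Tam: $49,120; Orozco: $24,435

$63,330 shared equally gives $10,555 per partner.
Remainder $224,570 by capital contributed (total 620,232): Nwosu 21,732.78 → $21,735; Petrov 6,952.91 → $6,955; Kowalski 69,667.78 → $69,670; Halvorsen 73,767.19 → $73,765; Tam 38,567.42 → $38,565; Orozco 13,881.92 → $13,880.
Totals: Nwosu $10,555 + $21,735 = $32,290; Petrov $10,555 + $6,955 = $17,510; Kowalski $10,555 + $69,670 = $80,225; Halvorsen $10,555 + $73,765 = $84,320; Tam $10,555 + $38,565 = $49,120; Orozco $10,555 + $13,880 = $24,435.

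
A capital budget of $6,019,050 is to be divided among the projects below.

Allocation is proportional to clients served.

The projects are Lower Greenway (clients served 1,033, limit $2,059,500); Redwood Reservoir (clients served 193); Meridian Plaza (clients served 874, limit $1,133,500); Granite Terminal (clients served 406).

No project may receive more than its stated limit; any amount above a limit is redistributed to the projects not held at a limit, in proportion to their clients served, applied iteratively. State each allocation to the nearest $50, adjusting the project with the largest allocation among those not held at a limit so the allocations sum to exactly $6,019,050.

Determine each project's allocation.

Lower Greenway: $2,059,500 · Redwood Reservoir: $910,550 · Meridian Plaza: $1,133,500 · Granite Terminal: $1,915,500

Clients served total: 2,506.
Pro-rata shares before constraints: Lower Greenway 2,481,116.78; Redwood Reservoir 463,558.12; Meridian Plaza 2,099,221.75; Granite Terminal 975,153.35.
Capped: Lower Greenway ($2,059,500), Meridian Plaza ($1,133,500); remaining pool $2,826,050 reallocated over remaining clients served 599.
Redistributed shares: Redwood Reservoir 910,563.69 → $910,550; Granite Terminal 1,915,486.31 → $1,915,500.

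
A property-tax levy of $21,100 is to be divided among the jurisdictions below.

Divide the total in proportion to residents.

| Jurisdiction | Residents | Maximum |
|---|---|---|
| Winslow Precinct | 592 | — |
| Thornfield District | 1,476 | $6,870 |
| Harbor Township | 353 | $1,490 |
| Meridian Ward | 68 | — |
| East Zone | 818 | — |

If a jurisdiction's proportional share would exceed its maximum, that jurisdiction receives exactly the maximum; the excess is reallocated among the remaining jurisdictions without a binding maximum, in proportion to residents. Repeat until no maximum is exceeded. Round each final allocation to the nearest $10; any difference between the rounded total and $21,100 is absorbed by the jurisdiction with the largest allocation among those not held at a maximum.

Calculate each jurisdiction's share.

Winslow Precinct: $5,100 · Thornfield District: $6,870 · Harbor Township: $1,490 · Meridian Ward: $590 · East Zone: $7,050

Residents total: 3,307.
Unconstrained shares: Winslow Precinct 3,777.20; Thornfield District 9,417.48; Harbor Township 2,252.28; Meridian Ward 433.87; East Zone 5,219.17.
Held at cap: Thornfield District ($6,870), Harbor Township ($1,490); balance $12,740 reallocated over remaining residents 1,478.
Shares after redistribution: Winslow Precinct 5,102.90 → $5,100; Meridian Ward 586.14 → $590; East Zone 7,050.96 → $7,050.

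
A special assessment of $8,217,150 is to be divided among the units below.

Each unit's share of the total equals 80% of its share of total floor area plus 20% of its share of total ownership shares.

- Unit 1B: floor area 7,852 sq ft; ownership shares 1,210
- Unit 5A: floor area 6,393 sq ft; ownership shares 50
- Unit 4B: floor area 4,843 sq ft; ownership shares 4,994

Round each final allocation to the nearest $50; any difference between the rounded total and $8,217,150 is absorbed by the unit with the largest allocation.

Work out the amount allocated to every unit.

Unit 1B: $3,022,100 · Unit 5A: $2,214,850 · Unit 4B: $2,980,200

Floor area total 19,088; ownership shares total 6,254.
Combined weights (80% floor area + 20% ownership shares): Unit 1B 0.3678; Unit 5A 0.2695; Unit 4B 0.3627.
Proportional shares: Unit 1B 3,022,116.34; Unit 5A 2,214,825.53; Unit 4B 2,980,208.12.
At nearest $50: Unit 1B $3,022,100; Unit 5A $2,214,850; Unit 4B $2,980,200. Sum = $8,217,150.
No rounding difference to absorb.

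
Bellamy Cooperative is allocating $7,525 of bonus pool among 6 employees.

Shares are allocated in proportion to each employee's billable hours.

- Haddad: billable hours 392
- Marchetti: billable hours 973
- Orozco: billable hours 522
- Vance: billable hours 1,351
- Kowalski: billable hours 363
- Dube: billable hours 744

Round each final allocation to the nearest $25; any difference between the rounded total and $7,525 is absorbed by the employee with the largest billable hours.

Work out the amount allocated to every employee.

Combined billable hours = 392 + 973 + 522 + 1,351 + 363 + 744 = 4,345.
Proportional shares: Haddad 678.90; Marchetti 1,685.12; Orozco 904.04; Vance 2,339.76; Kowalski 628.67; Dube 1,288.52.
After rounding ($25): Haddad $675; Marchetti $1,675; Orozco $900; Vance $2,350; Kowalski $625; Dube $1,300. Sum = $7,525.
Rounded total matches; no reconciliation needed.

Haddad: $675 | Marchetti: $1,675 | Orozco: $900 | Vance: $2,350 | Kowalski: $625 | Dube: $1,300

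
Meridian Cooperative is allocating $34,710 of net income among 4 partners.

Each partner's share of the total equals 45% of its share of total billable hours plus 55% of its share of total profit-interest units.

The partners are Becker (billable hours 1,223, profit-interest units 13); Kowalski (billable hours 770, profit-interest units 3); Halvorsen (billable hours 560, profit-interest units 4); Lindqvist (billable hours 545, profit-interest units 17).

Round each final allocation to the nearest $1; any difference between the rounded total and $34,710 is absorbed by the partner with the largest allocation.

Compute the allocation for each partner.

Billable hours total 3,098; profit-interest units total 37.
Combined weights (45% billable hours + 55% profit-interest units): Becker 0.3709; Kowalski 0.1564; Halvorsen 0.1408; Lindqvist 0.3319.
Pro-rata amounts: Becker 12,873.60; Kowalski 5,430.07; Halvorsen 4,887.25; Lindqvist 11,519.09.
After rounding ($1): Becker $12,874; Kowalski $5,430; Halvorsen $4,887; Lindqvist $11,519. Sum = $34,710.
Rounded total matches; no reconciliation needed.

Becker: $12,874; Kowalski: $5,430; Halvorsen: $4,887; Lindqvist: $11,519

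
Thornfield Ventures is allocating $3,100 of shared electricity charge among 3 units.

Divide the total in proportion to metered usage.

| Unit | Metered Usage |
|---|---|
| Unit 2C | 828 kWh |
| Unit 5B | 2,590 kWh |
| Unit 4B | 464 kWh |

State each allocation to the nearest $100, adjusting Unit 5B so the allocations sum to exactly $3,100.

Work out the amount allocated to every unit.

Unit 2C: $700; Unit 5B: $2,000; Unit 4B: $400

Total metered usage = 3,882.
Proportional shares: Unit 2C 828/3,882 × $3,100 = 661.21; Unit 5B 2,590/3,882 × $3,100 = 2,068.26; Unit 4B 464/3,882 × $3,100 = 370.53.
After rounding ($100): Unit 2C $700; Unit 5B $2,100; Unit 4B $400. Sum = $3,200.
Difference $3,100 − $3,200 = −$100 applied to Unit 5B: Unit 5B becomes $2,000.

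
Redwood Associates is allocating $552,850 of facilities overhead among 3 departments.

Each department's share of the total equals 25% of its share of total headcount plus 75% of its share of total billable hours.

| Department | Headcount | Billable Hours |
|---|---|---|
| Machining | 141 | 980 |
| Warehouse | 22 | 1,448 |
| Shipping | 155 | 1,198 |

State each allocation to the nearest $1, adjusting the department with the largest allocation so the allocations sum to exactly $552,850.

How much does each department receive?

Headcount total 318; billable hours total 3,626.
Combined weights (25% headcount + 75% billable hours): Machining 0.3136; Warehouse 0.3168; Shipping 0.3696.
Proportional shares: Machining 173,347.09; Warehouse 175,142.43; Shipping 204,360.48.
Rounded to nearest $1: Machining $173,347; Warehouse $175,142; Shipping $204,360. Sum = $552,849.
Difference $552,850 − $552,849 = +$1 applied to largest allocation (Shipping): Shipping becomes $204,361.

Machining: $173,347 · Warehouse: $175,142 · Shipping: $204,361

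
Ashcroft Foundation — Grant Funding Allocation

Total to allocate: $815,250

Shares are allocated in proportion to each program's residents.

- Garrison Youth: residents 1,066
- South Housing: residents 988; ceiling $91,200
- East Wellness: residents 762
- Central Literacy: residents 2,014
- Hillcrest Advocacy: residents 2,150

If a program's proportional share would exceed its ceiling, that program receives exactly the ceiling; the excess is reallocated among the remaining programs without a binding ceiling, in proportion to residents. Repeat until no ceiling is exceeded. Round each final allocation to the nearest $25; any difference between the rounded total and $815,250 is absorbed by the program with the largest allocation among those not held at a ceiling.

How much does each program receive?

Garrison Youth: $128,800; South Housing: $91,200; East Wellness: $92,075; Central Literacy: $243,375; Hillcrest Advocacy: $259,800

Sum of residents: 6,980.
Proportional shares (ignoring caps): Garrison Youth 124,506.66; South Housing 115,396.42; East Wellness 89,000.07; Central Literacy 235,231.16; Hillcrest Advocacy 251,115.69.
Held at cap: South Housing ($91,200); residual $724,050 reallocated over remaining residents 5,992.
Redistributed shares: Garrison Youth 128,811.30 → $128,800; East Wellness 92,077.12 → $92,075; Central Literacy 243,363.94 → $243,375; Hillcrest Advocacy 259,797.65 → $259,800.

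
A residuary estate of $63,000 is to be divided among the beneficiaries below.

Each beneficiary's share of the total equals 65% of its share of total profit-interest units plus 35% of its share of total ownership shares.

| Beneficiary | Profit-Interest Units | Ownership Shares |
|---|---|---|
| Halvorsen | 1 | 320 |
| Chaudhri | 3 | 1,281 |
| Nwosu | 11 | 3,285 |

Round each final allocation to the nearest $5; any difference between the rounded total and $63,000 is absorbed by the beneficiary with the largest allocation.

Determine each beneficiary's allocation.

Totals — profit-interest units 15, ownership shares 4,886.
Composite weights (65% profit-interest units + 35% ownership shares): Halvorsen 0.0663; Chaudhri 0.2218; Nwosu 0.7120.
Unrounded shares: Halvorsen 4,174.13; Chaudhri 13,971.02; Nwosu 44,854.86.
At nearest $5: Halvorsen $4,175; Chaudhri $13,970; Nwosu $44,855. Sum = $63,000.
Sum already equals the total — no adjustment.

Halvorsen: $4,175; Chaudhri: $13,970; Nwosu: $44,855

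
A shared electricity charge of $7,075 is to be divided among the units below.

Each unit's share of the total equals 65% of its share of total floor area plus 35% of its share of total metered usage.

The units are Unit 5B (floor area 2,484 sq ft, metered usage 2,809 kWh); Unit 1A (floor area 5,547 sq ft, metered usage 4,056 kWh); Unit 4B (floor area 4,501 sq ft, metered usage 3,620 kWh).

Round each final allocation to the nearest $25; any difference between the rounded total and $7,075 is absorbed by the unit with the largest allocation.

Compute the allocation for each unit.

Unit 5B: $1,575 · Unit 1A: $3,000 · Unit 4B: $2,500

Totals — floor area 12,532, metered usage 10,485.
Combined weights (65% floor area + 35% metered usage): Unit 5B 0.2226; Unit 1A 0.4231; Unit 4B 0.3543.
Proportional shares: Unit 5B 1,574.93; Unit 1A 2,993.44; Unit 4B 2,506.63.
At nearest $25: Unit 5B $1,575; Unit 1A $3,000; Unit 4B $2,500. Sum = $7,075.
Sum already equals the total — no adjustment.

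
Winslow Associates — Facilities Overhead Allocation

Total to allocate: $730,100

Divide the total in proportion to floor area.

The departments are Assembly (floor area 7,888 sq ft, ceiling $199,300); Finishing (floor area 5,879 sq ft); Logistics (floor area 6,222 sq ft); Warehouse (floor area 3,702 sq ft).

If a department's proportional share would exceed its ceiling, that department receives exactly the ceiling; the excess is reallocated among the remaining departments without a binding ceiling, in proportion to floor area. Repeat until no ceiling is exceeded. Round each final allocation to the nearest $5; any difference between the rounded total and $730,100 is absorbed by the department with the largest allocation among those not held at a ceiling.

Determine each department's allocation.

Floor area total: 23,691.
Proportional shares (ignoring caps): Assembly 243,089.31; Finishing 181,176.73; Logistics 191,747.17; Warehouse 114,086.79.
Cap binds for Assembly ($199,300); balance $530,800 reallocated over remaining floor area 15,803.
Shares after redistribution: Finishing 197,467.14 → $197,465; Logistics 208,988.01 → $208,990; Warehouse 124,344.85 → $124,345.

Assembly: $199,300 | Finishing: $197,465 | Logistics: $208,990 | Warehouse: $124,345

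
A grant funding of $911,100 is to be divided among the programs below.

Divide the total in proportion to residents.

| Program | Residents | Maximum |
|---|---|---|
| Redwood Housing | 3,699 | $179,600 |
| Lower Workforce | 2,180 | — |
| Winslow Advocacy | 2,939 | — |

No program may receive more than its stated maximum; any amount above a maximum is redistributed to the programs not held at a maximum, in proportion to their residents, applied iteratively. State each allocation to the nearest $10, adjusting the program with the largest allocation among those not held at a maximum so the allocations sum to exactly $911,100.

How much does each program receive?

Redwood Housing: $179,600 · Lower Workforce: $311,520 · Winslow Advocacy: $419,980

Total residents = 8,818.
Pro-rata shares before constraints: Redwood Housing 382,190.85; Lower Workforce 225,243.59; Winslow Advocacy 303,665.56.
Held at cap: Redwood Housing ($179,600); residual $731,500 reallocated over remaining residents 5,119.
Redistributed shares: Lower Workforce 311,519.83 → $311,520; Winslow Advocacy 419,980.17 → $419,980.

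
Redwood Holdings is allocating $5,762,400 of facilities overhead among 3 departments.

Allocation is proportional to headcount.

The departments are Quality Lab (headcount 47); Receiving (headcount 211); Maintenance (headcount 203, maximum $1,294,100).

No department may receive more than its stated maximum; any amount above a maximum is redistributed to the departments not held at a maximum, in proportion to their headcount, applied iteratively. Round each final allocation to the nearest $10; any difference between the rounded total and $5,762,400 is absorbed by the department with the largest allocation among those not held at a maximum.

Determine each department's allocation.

Quality Lab: $813,990 · Receiving: $3,654,310 · Maintenance: $1,294,100

Combined headcount = 461.
Unconstrained shares: Quality Lab 587,489.80; Receiving 2,637,454.23; Maintenance 2,537,455.97.
Capped: Maintenance ($1,294,100); residual $4,468,300 reallocated over remaining headcount 258.
Redistributed shares: Quality Lab 813,992.64 → $813,990; Receiving 3,654,307.36 → $3,654,310.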